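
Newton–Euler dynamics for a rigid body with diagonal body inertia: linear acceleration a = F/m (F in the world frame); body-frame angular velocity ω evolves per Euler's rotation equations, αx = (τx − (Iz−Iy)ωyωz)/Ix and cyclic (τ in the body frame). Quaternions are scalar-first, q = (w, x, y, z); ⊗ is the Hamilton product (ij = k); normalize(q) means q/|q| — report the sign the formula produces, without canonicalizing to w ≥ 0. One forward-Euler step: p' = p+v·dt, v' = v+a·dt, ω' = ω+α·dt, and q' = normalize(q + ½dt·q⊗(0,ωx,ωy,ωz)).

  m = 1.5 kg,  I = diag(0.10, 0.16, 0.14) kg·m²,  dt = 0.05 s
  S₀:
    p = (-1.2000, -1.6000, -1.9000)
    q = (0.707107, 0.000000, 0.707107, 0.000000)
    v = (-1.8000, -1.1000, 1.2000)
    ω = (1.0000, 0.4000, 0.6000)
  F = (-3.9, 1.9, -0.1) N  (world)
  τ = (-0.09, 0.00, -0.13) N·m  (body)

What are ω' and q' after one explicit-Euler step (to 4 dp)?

precession coupling ω×(Iω) = (-0.0048, -0.0240, 0.0240)
angular accel α = (-0.8520, 0.1500, -1.1000)
new body rate ω' = (0.9574, 0.4075, 0.5450)
q⊗(0,ω) = (-0.2828428, 1.1313712, 0.2828428, -0.2828428)
updated quaternion q' = (0.6997, 0.0283, 0.7138, -0.0071)

ω' = (0.9574, 0.4075, 0.5450)
q' = (0.6997, 0.0283, 0.7138, -0.0071)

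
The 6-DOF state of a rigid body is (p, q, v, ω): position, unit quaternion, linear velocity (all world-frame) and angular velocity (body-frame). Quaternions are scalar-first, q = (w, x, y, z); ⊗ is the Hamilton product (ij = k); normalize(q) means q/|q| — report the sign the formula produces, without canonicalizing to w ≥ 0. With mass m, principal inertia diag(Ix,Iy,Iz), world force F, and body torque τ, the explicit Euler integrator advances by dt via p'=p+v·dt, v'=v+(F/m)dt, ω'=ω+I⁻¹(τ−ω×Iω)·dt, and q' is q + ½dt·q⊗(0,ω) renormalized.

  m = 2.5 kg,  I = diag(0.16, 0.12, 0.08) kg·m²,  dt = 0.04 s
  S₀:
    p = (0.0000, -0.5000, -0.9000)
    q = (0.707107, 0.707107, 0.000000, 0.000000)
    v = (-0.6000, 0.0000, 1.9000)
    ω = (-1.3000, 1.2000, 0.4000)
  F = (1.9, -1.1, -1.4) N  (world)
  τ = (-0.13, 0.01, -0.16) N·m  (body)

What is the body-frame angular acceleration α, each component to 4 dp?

α = (-0.6925, 0.4300, -2.7800)

precession coupling ω×(Iω) = (-0.0192, -0.0416, 0.0624)
(τ − ω×Iω)/I = (-0.6925, 0.4300, -2.7800)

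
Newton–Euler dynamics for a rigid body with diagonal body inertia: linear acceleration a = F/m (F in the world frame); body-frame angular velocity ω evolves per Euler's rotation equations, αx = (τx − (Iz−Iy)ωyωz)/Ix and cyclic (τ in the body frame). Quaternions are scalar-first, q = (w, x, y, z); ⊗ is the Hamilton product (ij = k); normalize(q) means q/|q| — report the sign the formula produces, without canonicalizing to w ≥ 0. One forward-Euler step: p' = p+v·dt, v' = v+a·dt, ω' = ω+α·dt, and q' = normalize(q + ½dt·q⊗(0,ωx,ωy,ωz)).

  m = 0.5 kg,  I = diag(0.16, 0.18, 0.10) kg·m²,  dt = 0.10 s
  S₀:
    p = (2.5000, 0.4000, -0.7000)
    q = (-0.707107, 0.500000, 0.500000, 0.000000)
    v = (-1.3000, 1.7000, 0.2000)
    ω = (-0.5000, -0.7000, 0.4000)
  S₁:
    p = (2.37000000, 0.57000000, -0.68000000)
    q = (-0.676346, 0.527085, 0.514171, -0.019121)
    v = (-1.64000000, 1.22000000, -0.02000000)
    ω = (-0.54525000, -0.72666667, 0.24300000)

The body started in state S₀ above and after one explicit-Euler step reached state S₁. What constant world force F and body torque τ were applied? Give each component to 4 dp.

velocity change Δv = (-0.34000000, -0.48000000, -0.22000000)
applied force F = (-1.7000, -2.4000, -1.1000)
rate change Δω = (-0.04525000, -0.02666667, -0.15700000)
gyro term ω₀×Iω₀ = (0.0224, -0.0120, 0.0070)
applied torque τ = (-0.0500, -0.0600, -0.1500)

F = (-1.7000, -2.4000, -1.1000)
τ = (-0.0500, -0.0600, -0.1500)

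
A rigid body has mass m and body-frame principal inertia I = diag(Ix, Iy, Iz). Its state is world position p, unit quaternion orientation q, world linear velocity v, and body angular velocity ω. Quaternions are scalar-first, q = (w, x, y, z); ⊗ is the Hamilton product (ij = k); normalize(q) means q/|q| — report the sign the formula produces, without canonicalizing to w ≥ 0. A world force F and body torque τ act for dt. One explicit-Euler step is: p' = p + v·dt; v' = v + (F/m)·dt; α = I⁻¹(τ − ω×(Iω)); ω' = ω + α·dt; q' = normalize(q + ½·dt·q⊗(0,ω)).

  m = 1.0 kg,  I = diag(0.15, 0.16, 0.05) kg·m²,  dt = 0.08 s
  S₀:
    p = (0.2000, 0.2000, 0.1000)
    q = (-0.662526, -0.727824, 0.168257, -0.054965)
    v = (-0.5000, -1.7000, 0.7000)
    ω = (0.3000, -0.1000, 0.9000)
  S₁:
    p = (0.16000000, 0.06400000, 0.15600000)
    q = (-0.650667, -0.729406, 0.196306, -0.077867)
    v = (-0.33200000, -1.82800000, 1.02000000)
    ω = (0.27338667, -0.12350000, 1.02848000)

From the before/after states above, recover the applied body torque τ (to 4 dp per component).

τ = (-0.0400, -0.0200, 0.0800)

ω₁ − ω₀ = (-0.02661333, -0.02350000, 0.12848000)
gyro term ω₀×Iω₀ = (0.0099, 0.0270, -0.0003)
applied torque τ = (-0.0400, -0.0200, 0.0800)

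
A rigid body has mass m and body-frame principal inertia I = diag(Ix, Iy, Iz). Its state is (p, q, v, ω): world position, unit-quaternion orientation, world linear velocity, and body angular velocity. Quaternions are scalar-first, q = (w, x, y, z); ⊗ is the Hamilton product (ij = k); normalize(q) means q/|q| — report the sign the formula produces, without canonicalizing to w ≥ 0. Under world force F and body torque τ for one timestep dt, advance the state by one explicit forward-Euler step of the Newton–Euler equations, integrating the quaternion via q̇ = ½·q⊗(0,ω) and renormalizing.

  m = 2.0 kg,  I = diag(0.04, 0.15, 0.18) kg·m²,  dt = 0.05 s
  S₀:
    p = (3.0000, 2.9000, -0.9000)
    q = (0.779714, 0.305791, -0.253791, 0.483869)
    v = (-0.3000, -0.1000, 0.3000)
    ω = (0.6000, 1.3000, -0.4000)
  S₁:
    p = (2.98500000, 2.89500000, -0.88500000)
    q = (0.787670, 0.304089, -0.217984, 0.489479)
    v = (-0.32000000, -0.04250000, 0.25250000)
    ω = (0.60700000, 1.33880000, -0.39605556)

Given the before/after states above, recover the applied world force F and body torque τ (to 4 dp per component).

F = (-0.8000, 2.3000, -1.9000)
τ = (-0.0100, 0.1500, 0.1000)

velocity change Δv = (-0.02000000, 0.05750000, -0.04750000)
F = m·Δv/dt = (-0.8000, 2.3000, -1.9000)
rate change Δω = (0.00700000, 0.03880000, 0.00394444)
gyro term ω₀×Iω₀ = (-0.0156, 0.0336, 0.0858)
applied torque τ = (-0.0100, 0.1500, 0.1000)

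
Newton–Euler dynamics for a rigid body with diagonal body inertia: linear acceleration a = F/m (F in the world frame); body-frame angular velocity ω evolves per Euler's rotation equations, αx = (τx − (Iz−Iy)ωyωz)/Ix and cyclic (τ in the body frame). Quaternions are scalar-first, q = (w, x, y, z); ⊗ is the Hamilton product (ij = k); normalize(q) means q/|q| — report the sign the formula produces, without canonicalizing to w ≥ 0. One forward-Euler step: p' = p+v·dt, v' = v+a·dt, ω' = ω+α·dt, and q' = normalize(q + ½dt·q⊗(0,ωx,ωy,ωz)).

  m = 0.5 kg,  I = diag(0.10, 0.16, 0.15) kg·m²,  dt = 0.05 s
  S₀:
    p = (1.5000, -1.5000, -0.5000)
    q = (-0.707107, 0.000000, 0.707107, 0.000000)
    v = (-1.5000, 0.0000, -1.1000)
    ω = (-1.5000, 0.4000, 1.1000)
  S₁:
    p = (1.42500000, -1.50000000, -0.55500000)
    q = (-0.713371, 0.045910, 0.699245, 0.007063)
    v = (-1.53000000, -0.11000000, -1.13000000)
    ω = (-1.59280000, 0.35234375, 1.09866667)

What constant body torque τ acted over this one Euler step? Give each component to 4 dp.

τ = (-0.1900, -0.0700, -0.0400)

rate change Δω = (-0.09280000, -0.04765625, -0.00133333)
applied torque τ = (-0.1900, -0.0700, -0.0400)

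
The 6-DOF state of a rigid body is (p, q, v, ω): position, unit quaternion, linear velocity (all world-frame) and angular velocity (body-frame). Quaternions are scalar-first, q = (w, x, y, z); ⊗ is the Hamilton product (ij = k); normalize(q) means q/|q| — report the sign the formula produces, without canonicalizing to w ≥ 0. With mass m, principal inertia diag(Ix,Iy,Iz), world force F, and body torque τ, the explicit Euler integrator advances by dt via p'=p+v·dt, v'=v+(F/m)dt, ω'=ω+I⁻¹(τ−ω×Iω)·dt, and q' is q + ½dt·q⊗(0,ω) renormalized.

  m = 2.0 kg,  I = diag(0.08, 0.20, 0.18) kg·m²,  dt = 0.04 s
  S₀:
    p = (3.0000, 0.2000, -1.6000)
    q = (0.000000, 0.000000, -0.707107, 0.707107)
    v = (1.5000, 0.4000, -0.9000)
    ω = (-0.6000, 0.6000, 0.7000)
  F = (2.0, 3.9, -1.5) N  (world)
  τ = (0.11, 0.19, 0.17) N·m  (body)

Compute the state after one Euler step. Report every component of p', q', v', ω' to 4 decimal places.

p' = (3.0600, 0.2160, -1.6360)
q' = (-0.0014, -0.0184, -0.7154, 0.6985)
v' = (1.5400, 0.4780, -0.9300)
ω' = (-0.5408, 0.6296, 0.7474)

linear accel F/m = (1.0000, 1.9500, -0.7500)
p' = p + v·dt = (3.0600, 0.2160, -1.6360)
new velocity v' = (1.5400, 0.4780, -0.9300)
ω×(Iω) gyroscopic = (-0.0084, 0.0420, -0.0432)
α = I⁻¹(τ − ω×Iω) = (1.4800, 0.7400, 1.1844)
new body rate ω' = (-0.5408, 0.6296, 0.7474)
2q̇ = q⊗(0,ω) = (-0.0707107, -0.9192391, -0.4242642, -0.4242642)
q + ½dt·q⊗(0,ω), renormalized = (-0.0014, -0.0184, -0.7154, 0.6985)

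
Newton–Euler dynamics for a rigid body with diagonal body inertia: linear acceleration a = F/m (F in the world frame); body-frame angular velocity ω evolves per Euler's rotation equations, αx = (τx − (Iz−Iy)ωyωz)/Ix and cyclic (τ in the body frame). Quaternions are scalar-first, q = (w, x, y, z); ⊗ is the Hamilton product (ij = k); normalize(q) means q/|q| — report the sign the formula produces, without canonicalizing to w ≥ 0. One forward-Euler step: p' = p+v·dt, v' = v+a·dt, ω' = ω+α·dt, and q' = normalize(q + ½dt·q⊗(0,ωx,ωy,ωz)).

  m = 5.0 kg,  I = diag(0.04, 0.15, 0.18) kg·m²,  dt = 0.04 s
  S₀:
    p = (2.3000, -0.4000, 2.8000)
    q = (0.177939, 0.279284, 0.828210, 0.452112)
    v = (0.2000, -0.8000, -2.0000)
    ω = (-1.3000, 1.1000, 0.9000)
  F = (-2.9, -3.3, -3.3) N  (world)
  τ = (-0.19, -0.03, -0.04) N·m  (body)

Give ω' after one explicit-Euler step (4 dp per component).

ω' = (-1.5197, 1.0483, 0.9261)

ω×(Iω) gyroscopic = (0.0297, 0.1638, -0.1573)
α = I⁻¹(τ − ω×Iω) = (-5.4925, -1.2920, 0.6517)
new body rate ω' = (-1.5197, 1.0483, 0.9261)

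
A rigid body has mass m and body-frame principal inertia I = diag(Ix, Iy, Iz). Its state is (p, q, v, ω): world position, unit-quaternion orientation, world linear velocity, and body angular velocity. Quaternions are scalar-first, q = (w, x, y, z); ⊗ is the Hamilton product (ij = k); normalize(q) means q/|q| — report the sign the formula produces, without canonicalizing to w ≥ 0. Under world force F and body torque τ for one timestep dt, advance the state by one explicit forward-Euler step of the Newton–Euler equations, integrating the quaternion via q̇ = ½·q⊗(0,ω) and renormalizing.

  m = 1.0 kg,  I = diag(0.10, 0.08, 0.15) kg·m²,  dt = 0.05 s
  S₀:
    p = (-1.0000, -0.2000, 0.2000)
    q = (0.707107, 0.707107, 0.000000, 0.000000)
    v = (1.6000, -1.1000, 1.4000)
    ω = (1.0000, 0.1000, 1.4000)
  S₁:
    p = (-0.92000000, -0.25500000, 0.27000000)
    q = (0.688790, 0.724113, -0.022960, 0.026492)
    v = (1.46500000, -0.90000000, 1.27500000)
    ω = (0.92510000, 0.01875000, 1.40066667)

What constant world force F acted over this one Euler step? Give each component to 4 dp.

F = (-2.7000, 4.0000, -2.5000)

velocity change Δv = (-0.13500000, 0.20000000, -0.12500000)
F = m·Δv/dt = (-2.7000, 4.0000, -2.5000)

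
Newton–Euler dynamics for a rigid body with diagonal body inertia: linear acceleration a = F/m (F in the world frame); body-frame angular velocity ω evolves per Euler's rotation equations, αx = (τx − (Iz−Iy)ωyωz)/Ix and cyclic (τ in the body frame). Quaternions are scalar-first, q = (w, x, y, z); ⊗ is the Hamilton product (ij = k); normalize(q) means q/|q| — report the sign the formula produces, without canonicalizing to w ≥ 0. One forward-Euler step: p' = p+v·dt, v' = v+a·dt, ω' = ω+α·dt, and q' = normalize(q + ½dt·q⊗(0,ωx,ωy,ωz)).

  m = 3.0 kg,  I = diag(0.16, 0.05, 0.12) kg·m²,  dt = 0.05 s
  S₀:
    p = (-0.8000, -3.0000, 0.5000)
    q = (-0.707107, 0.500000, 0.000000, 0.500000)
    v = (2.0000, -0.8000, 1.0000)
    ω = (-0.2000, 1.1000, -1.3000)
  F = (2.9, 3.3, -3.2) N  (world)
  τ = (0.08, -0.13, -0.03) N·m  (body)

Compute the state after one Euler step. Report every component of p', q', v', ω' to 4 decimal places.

a = F/m = (0.9667, 1.1000, -1.0667)
new position p' = (-0.7000, -3.0400, 0.5500)
v + (F/m)dt = (2.0483, -0.7450, 0.9467)
gyro term ω×Iω = (-0.1001, 0.0104, 0.0242)
angular accel α = (1.1256, -2.8080, -0.4517)
ω' = ω + α·dt = (-0.1437, 0.9596, -1.3226)
2q̇ = q⊗(0,ω) = (0.7500000, -0.4085786, -0.2278177, 1.4692391)
q + ½dt·q⊗(0,ω), renormalized = (-0.6877, 0.4893, -0.0057, 0.5362)

p' = (-0.7000, -3.0400, 0.5500)
q' = (-0.6877, 0.4893, -0.0057, 0.5362)
v' = (2.0483, -0.7450, 0.9467)
ω' = (-0.1437, 0.9596, -1.3226)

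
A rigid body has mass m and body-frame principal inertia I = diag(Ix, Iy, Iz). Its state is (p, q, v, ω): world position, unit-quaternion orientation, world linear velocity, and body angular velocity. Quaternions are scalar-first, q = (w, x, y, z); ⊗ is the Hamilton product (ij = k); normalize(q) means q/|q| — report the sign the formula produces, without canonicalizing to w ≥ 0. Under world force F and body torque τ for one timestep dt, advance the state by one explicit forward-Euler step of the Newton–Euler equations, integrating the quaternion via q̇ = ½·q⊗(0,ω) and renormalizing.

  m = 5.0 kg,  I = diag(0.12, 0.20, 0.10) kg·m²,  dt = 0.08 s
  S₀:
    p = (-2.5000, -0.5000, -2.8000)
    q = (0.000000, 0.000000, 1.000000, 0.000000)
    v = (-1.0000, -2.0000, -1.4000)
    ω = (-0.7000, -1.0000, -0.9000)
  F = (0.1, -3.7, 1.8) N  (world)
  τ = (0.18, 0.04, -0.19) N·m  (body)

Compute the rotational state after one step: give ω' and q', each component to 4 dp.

ω' = (-0.5200, -0.9890, -1.0968)
q' = (0.0399, -0.0359, 0.9982, 0.0279)

α = I⁻¹(τ − ω×Iω) = (2.2500, 0.1370, -2.4600)
ω' = ω + α·dt = (-0.5200, -0.9890, -1.0968)
q⊗(0,ω) = (1.0000000, -0.9000000, 0.0000000, 0.7000000)
q + ½dt·q⊗(0,ω), renormalized = (0.0399, -0.0359, 0.9982, 0.0279)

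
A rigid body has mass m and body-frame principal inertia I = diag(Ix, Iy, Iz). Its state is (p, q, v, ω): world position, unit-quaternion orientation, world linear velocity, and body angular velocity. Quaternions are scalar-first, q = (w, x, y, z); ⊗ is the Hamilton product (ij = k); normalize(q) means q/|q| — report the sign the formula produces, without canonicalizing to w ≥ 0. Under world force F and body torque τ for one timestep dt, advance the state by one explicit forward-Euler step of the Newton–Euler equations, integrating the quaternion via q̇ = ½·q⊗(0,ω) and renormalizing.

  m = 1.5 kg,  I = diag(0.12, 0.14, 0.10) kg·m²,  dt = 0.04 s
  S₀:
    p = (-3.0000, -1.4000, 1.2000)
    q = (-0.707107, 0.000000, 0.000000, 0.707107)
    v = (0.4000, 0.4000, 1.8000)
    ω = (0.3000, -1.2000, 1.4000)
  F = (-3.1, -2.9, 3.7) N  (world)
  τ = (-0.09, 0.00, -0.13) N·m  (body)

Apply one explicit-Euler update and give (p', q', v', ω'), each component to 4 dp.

α = I⁻¹(τ − ω×Iω) = (-1.3100, -0.0600, -1.2280)
ω + α·dt = (0.2476, -1.2024, 1.3509)
Hamilton product q⊗(0,ω) = (-0.9899498, 0.6363963, 1.0606605, -0.9899498)
q + ½dt·q⊗(0,ω), renormalized = (-0.7264, 0.0127, 0.0212, 0.6868)
a = F/m = (-2.0667, -1.9333, 2.4667)
p + v·dt = (-2.9840, -1.3840, 1.2720)
v' = v + a·dt = (0.3173, 0.3227, 1.8987)

p' = (-2.9840, -1.3840, 1.2720)
q' = (-0.7264, 0.0127, 0.0212, 0.6868)
v' = (0.3173, 0.3227, 1.8987)
ω' = (0.2476, -1.2024, 1.3509)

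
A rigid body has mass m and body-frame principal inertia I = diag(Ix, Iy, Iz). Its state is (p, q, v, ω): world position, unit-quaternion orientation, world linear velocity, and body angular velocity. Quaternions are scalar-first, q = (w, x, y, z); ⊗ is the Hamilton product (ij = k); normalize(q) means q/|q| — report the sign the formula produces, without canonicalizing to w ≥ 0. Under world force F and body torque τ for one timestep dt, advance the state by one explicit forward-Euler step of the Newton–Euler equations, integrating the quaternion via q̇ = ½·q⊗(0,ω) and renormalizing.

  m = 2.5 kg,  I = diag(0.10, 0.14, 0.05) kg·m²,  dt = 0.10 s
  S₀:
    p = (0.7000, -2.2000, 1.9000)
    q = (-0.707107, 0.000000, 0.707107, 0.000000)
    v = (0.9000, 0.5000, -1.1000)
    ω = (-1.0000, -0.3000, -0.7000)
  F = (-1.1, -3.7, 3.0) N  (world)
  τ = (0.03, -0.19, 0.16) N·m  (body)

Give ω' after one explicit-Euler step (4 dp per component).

ω' = (-0.9511, -0.4607, -0.4040)

gyro term ω×Iω = (-0.0189, 0.0350, 0.0120)
(τ − ω×Iω)/I = (0.4890, -1.6071, 2.9600)
new body rate ω' = (-0.9511, -0.4607, -0.4040)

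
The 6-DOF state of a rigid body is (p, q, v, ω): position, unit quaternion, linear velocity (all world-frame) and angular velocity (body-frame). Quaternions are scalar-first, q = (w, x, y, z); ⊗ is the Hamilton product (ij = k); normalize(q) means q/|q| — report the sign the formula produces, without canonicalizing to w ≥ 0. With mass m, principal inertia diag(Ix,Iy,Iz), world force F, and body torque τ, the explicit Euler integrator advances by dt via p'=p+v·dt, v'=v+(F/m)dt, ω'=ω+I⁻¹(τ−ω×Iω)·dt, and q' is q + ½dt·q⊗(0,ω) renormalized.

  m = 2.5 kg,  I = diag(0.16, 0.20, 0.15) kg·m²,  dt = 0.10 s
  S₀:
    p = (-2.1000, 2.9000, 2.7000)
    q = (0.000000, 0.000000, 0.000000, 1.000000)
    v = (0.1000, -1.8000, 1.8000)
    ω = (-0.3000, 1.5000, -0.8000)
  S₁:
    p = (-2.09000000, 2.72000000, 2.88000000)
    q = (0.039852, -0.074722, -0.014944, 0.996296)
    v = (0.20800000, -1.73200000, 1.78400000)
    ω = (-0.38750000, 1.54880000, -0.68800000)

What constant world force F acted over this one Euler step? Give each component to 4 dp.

F = (2.7000, 1.7000, -0.4000)

v₁ − v₀ = (0.10800000, 0.06800000, -0.01600000)
applied force F = (2.7000, 1.7000, -0.4000)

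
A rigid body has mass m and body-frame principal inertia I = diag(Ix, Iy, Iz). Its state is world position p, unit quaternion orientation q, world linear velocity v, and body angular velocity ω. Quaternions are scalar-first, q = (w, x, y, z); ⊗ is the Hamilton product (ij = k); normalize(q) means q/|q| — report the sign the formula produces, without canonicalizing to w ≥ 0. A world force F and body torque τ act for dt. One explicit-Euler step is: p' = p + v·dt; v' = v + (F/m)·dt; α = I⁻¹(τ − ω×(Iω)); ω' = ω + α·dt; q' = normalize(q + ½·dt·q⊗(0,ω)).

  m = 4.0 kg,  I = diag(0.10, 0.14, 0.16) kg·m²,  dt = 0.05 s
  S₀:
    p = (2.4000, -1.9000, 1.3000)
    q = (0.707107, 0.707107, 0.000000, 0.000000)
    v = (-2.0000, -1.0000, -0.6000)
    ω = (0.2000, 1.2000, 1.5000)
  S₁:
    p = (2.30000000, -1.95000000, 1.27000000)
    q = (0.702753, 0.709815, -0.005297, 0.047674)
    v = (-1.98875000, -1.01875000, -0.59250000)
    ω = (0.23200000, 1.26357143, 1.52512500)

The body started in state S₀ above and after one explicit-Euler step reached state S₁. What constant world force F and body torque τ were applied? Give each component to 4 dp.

F = (0.9000, -1.5000, 0.6000)
τ = (0.1000, 0.1600, 0.0900)

v₁ − v₀ = (0.01125000, -0.01875000, 0.00750000)
m·(v₁−v₀)/dt = (0.9000, -1.5000, 0.6000)
ω₁ − ω₀ = (0.03200000, 0.06357143, 0.02512500)
gyro term ω₀×Iω₀ = (0.0360, -0.0180, 0.0096)
I·α + gyro = (0.1000, 0.1600, 0.0900)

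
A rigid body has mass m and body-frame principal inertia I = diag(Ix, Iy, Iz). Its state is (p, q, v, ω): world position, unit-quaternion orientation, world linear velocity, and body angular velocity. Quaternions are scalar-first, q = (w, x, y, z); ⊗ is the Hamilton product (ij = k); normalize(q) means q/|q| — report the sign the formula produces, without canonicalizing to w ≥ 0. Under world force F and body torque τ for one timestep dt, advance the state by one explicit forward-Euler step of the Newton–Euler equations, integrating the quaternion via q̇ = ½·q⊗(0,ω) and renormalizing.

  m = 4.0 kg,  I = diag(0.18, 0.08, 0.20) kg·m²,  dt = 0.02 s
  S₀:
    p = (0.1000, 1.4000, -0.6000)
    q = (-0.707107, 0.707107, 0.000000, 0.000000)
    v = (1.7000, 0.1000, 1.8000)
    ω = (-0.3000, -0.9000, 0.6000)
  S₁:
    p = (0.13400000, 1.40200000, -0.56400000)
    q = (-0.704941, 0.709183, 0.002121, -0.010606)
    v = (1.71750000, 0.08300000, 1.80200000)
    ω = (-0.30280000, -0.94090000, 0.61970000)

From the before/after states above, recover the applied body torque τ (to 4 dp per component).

rate change Δω = (-0.00280000, -0.04090000, 0.01970000)
gyro term ω₀×Iω₀ = (-0.0648, 0.0036, -0.0270)
I·α + gyro = (-0.0900, -0.1600, 0.1700)

τ = (-0.0900, -0.1600, 0.1700)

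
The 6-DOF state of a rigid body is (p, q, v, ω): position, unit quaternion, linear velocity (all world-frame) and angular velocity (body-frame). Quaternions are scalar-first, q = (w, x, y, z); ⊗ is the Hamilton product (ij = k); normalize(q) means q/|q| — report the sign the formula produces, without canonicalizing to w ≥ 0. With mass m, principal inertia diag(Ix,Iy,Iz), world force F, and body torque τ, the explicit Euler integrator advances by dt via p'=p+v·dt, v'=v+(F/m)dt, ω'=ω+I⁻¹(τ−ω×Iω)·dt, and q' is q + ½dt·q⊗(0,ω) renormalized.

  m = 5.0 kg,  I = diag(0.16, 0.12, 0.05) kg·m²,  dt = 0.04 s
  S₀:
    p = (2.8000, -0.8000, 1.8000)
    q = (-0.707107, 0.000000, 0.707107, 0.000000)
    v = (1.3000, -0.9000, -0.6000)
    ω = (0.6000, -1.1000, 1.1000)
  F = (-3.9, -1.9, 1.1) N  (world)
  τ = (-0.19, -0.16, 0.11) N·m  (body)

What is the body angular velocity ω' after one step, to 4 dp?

(τ − ω×Iω)/I = (-1.7169, -1.9383, 1.6720)
new body rate ω' = (0.5313, -1.1775, 1.1669)

ω' = (0.5313, -1.1775, 1.1669)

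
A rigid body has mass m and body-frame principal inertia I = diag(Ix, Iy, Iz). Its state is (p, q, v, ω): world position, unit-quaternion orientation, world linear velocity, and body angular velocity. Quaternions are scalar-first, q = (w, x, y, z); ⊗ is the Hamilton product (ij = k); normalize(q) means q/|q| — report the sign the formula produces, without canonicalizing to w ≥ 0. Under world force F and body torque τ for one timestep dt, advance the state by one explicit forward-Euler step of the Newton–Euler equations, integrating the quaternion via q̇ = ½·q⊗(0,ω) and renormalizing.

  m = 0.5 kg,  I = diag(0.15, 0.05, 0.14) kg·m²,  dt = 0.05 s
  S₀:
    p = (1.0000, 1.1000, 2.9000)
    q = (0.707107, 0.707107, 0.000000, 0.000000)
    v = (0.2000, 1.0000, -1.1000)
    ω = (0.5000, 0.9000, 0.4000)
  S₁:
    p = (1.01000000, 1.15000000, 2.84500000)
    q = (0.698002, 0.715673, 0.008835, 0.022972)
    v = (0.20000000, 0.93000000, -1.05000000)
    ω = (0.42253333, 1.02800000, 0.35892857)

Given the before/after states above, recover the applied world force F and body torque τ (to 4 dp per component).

velocity change Δv = (0.00000000, -0.07000000, 0.05000000)
F = m·Δv/dt = (0.0000, -0.7000, 0.5000)
rate change Δω = (-0.07746667, 0.12800000, -0.04107143)
gyro term ω₀×Iω₀ = (0.0324, 0.0020, -0.0450)
τ = I·(Δω/dt) + ω₀×(Iω₀) = (-0.2000, 0.1300, -0.1600)

F = (0.0000, -0.7000, 0.5000)
τ = (-0.2000, 0.1300, -0.1600)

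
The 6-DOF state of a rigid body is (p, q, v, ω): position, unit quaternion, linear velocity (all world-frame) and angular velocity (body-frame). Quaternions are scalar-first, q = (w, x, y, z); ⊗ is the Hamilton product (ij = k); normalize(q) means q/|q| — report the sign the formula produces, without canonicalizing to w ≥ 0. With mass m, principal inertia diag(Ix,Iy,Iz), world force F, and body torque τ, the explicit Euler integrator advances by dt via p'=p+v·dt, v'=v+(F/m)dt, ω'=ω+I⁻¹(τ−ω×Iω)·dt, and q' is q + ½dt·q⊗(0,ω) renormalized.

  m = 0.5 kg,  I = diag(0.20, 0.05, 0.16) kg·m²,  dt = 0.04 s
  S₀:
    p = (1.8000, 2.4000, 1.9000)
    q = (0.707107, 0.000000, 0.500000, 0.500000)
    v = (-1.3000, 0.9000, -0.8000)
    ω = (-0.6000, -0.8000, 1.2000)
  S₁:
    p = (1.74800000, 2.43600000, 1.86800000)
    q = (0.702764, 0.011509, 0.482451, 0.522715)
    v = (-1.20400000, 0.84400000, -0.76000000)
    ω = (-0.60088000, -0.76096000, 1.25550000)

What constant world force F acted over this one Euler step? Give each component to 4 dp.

Δv = v₁−v₀ = (0.09600000, -0.05600000, 0.04000000)
m·(v₁−v₀)/dt = (1.2000, -0.7000, 0.5000)

F = (1.2000, -0.7000, 0.5000)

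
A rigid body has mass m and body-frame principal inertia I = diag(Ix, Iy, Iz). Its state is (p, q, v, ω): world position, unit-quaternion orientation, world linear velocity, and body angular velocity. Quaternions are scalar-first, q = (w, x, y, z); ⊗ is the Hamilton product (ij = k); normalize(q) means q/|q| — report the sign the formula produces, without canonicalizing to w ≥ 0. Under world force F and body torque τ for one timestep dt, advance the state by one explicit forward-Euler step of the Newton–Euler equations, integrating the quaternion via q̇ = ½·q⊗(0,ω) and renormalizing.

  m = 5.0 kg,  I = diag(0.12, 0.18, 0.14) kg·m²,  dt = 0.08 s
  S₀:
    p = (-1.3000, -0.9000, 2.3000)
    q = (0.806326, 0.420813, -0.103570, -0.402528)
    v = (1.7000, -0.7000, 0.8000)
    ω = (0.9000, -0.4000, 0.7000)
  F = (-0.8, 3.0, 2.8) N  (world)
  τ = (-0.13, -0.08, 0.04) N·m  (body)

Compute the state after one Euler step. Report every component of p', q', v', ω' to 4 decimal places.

new position p' = (-1.1640, -0.9560, 2.3640)
v + (F/m)dt = (1.6872, -0.6520, 0.8448)
gyro term ω×Iω = (0.0112, -0.0126, -0.0216)
α = I⁻¹(τ − ω×Iω) = (-1.1767, -0.3744, 0.4400)
new body rate ω' = (0.8059, -0.4300, 0.7352)
q⊗(0,ω) = (-0.1383901, 0.4921832, -0.9793747, 0.4893160)
q + ½dt·q⊗(0,ω), renormalized = (0.7999, 0.4400, -0.1426, -0.3825)

p' = (-1.1640, -0.9560, 2.3640)
q' = (0.7999, 0.4400, -0.1426, -0.3825)
v' = (1.6872, -0.6520, 0.8448)
ω' = (0.8059, -0.4300, 0.7352)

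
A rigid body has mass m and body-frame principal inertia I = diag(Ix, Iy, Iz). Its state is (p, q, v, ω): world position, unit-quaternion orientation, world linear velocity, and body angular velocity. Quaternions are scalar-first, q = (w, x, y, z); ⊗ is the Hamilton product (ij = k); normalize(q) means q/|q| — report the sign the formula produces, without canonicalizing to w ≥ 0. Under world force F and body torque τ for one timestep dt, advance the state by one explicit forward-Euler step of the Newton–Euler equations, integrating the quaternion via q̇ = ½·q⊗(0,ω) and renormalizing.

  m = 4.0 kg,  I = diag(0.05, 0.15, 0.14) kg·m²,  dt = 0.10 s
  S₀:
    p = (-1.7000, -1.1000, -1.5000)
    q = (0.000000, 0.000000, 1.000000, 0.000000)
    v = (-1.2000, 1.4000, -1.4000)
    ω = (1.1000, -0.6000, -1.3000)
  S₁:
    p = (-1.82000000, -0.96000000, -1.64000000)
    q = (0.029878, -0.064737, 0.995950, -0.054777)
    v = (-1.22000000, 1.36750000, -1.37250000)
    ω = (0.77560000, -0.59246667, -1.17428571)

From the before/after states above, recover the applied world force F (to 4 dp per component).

F = (-0.8000, -1.3000, 1.1000)

v₁ − v₀ = (-0.02000000, -0.03250000, 0.02750000)
applied force F = (-0.8000, -1.3000, 1.1000)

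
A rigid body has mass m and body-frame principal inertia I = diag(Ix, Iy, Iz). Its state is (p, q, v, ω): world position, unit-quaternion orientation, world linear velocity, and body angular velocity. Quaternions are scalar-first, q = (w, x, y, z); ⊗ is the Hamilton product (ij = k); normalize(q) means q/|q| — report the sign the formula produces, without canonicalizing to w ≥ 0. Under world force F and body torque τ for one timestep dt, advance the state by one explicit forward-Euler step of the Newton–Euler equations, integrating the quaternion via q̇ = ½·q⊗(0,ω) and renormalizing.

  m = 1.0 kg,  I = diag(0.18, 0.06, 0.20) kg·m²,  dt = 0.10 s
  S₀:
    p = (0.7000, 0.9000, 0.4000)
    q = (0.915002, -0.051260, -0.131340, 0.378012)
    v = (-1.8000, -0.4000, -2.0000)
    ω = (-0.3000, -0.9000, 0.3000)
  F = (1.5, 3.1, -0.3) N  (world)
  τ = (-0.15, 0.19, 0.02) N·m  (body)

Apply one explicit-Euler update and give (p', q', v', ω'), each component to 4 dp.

p' = (0.5200, 0.8600, 0.2000)
q' = (0.9015, -0.0499, -0.1772, 0.3916)
v' = (-1.6500, -0.0900, -2.0300)
ω' = (-0.3623, -0.5863, 0.3262)

a = F/m = (1.5000, 3.1000, -0.3000)
p' = p + v·dt = (0.5200, 0.8600, 0.2000)
v' = v + a·dt = (-1.6500, -0.0900, -2.0300)
precession coupling ω×(Iω) = (-0.0378, 0.0018, -0.0324)
angular accel α = (-0.6233, 3.1367, 0.2620)
new body rate ω' = (-0.3623, -0.5863, 0.3262)
q⊗(0,ω) = (-0.2469876, 0.0263082, -0.9215274, 0.2812326)
q + ½dt·q⊗(0,ω), renormalized = (0.9015, -0.0499, -0.1772, 0.3916)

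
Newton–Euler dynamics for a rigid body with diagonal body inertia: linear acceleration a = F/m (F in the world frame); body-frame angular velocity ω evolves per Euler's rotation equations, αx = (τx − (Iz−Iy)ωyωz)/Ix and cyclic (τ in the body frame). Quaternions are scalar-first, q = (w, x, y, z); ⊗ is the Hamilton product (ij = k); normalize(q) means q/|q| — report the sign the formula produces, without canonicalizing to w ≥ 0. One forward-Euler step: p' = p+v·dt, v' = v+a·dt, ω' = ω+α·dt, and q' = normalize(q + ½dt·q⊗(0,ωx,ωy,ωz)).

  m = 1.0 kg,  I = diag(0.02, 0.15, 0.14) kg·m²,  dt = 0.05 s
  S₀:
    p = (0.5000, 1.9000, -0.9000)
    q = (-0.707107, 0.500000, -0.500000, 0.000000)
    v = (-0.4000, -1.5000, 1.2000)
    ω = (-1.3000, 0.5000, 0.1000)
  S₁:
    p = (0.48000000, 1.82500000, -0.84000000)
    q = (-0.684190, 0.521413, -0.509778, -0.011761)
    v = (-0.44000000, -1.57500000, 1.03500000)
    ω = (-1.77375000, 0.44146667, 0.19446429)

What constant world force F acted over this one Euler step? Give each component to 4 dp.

v₁ − v₀ = (-0.04000000, -0.07500000, -0.16500000)
applied force F = (-0.8000, -1.5000, -3.3000)

F = (-0.8000, -1.5000, -3.3000)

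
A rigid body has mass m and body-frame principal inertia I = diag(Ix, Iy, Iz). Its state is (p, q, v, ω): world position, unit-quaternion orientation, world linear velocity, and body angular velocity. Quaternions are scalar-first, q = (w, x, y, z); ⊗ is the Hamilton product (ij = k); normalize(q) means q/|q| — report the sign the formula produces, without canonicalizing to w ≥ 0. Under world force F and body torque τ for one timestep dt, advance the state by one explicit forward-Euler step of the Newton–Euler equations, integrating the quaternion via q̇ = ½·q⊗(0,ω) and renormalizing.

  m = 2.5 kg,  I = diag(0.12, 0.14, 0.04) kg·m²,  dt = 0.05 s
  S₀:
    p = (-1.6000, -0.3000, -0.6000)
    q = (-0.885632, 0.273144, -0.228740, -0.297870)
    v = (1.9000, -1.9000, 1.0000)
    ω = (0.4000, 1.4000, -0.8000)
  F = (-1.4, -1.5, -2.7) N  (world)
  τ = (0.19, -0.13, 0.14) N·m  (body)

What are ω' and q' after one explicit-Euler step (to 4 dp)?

(τ − ω×Iω)/I = (0.6500, -0.7457, 3.2200)
new body rate ω' = (0.4325, 1.3627, -0.6390)
Hamilton product q⊗(0,ω) = (-0.0273176, 0.2457572, -1.1405176, 1.1824032)
updated quaternion q' = (-0.8856, 0.2790, -0.2570, -0.2681)

ω' = (0.4325, 1.3627, -0.6390)
q' = (-0.8856, 0.2790, -0.2570, -0.2681)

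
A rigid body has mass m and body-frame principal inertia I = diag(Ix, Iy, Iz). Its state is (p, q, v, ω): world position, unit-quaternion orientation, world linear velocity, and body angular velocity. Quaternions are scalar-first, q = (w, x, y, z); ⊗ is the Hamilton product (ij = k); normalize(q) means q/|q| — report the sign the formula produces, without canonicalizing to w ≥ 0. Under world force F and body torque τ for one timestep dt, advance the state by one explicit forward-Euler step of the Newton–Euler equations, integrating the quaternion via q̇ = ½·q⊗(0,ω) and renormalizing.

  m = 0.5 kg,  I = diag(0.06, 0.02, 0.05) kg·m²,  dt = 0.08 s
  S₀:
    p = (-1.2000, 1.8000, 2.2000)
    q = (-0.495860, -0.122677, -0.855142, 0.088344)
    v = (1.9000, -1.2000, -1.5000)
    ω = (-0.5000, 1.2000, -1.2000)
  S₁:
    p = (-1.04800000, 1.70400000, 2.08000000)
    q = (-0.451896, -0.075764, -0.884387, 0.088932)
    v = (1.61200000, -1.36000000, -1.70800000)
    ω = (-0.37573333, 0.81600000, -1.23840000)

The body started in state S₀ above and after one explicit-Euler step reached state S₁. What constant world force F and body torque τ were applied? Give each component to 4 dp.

F = (-1.8000, -1.0000, -1.3000)
τ = (0.0500, -0.0900, 0.0000)

Δω = ω₁−ω₀ = (0.12426667, -0.38400000, -0.03840000)
I·α + gyro = (0.0500, -0.0900, 0.0000)
velocity change Δv = (-0.28800000, -0.16000000, -0.20800000)
F = m·Δv/dt = (-1.8000, -1.0000, -1.3000)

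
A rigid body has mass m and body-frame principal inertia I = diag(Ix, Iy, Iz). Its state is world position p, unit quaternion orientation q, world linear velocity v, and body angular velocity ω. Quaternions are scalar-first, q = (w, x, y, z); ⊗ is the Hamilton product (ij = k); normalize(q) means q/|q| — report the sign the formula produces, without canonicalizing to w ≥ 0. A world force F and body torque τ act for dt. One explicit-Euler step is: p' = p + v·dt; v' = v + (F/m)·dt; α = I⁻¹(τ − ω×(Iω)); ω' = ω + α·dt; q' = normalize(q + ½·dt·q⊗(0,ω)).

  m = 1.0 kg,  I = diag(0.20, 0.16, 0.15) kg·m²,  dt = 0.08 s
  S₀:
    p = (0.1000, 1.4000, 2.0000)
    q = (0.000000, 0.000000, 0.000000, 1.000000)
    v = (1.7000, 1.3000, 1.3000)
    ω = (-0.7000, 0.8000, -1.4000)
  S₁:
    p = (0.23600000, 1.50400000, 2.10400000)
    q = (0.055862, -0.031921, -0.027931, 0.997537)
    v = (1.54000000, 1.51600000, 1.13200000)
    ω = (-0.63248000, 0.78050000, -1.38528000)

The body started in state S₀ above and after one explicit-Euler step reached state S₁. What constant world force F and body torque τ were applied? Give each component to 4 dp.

F = (-2.0000, 2.7000, -2.1000)
τ = (0.1800, 0.0100, 0.0500)

ω₁ − ω₀ = (0.06752000, -0.01950000, 0.01472000)
precession coupling = (0.0112, 0.0490, 0.0224)
applied torque τ = (0.1800, 0.0100, 0.0500)
velocity change Δv = (-0.16000000, 0.21600000, -0.16800000)
applied force F = (-2.0000, 2.7000, -2.1000)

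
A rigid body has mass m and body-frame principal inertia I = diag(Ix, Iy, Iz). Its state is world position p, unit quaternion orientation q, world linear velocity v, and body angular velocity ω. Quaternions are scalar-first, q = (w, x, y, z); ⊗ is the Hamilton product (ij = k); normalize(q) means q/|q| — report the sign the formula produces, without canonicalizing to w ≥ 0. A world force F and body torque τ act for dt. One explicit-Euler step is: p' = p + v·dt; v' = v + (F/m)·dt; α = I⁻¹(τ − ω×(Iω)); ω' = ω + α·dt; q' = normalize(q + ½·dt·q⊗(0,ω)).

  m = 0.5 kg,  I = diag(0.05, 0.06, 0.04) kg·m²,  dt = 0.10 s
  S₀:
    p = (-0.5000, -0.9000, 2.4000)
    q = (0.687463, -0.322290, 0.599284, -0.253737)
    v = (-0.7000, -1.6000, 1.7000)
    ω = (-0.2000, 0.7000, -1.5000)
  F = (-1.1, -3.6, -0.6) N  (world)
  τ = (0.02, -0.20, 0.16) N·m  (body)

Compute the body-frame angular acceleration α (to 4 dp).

α = (-0.0200, -3.3833, 4.0350)

ω×(Iω) gyroscopic = (0.0210, 0.0030, -0.0014)
(τ − ω×Iω)/I = (-0.0200, -3.3833, 4.0350)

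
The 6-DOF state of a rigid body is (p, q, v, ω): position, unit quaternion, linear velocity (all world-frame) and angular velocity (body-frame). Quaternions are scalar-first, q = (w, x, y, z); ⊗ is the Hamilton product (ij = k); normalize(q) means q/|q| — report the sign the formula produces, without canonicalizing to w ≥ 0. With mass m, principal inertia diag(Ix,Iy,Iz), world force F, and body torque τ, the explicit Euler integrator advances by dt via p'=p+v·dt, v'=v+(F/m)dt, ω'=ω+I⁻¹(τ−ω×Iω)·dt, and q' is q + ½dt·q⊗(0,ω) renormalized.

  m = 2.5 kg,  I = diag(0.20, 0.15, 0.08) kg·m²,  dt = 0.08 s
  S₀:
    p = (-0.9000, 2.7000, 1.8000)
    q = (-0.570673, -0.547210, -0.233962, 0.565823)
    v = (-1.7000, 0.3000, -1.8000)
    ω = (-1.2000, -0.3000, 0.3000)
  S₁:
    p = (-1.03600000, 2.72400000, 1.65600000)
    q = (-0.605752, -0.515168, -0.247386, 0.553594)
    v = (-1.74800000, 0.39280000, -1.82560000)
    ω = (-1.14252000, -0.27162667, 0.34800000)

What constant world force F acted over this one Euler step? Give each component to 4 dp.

F = (-1.5000, 2.9000, -0.8000)

velocity change Δv = (-0.04800000, 0.09280000, -0.02560000)
applied force F = (-1.5000, 2.9000, -0.8000)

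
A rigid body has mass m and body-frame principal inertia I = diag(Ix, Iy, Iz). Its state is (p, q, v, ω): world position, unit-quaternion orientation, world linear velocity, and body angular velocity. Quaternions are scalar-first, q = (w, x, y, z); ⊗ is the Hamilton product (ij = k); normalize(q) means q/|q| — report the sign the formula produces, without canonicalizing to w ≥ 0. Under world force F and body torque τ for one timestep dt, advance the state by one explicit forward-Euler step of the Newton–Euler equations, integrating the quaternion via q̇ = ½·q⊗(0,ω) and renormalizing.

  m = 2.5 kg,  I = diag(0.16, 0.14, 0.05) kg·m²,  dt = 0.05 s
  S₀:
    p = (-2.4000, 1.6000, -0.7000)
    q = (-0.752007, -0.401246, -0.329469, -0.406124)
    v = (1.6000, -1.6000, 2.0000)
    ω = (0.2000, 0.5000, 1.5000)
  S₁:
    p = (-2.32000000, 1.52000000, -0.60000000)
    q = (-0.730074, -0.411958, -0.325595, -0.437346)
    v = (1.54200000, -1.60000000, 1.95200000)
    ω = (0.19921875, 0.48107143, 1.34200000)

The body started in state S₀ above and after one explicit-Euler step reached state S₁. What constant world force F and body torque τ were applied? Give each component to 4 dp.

ω₁ − ω₀ = (-0.00078125, -0.01892857, -0.15800000)
ω₀×(Iω₀) = (-0.0675, 0.0330, -0.0020)
applied torque τ = (-0.0700, -0.0200, -0.1600)
velocity change Δv = (-0.05800000, 0.00000000, -0.04800000)
F = m·Δv/dt = (-2.9000, 0.0000, -2.4000)

F = (-2.9000, 0.0000, -2.4000)
τ = (-0.0700, -0.0200, -0.1600)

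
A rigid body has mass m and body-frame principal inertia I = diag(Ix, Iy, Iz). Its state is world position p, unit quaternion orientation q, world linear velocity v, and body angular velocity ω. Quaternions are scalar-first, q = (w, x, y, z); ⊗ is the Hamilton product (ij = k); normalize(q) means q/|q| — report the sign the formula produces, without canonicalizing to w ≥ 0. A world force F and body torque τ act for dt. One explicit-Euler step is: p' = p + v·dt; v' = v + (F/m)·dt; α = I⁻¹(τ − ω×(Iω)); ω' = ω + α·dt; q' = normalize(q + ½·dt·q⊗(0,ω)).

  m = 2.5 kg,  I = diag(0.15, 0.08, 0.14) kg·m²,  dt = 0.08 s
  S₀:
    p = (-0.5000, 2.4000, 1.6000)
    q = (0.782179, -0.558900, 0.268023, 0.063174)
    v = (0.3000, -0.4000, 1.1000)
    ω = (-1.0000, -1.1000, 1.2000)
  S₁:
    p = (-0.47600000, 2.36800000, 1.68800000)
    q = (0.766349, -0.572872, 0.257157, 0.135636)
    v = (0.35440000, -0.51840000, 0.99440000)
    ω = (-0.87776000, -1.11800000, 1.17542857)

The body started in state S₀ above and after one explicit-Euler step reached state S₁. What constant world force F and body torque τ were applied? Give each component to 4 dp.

F = (1.7000, -3.7000, -3.3000)
τ = (0.1500, -0.0300, -0.1200)

Δω = ω₁−ω₀ = (0.12224000, -0.01800000, -0.02457143)
applied torque τ = (0.1500, -0.0300, -0.1200)
v₁ − v₀ = (0.05440000, -0.11840000, -0.10560000)
F = m·Δv/dt = (1.7000, -3.7000, -3.3000)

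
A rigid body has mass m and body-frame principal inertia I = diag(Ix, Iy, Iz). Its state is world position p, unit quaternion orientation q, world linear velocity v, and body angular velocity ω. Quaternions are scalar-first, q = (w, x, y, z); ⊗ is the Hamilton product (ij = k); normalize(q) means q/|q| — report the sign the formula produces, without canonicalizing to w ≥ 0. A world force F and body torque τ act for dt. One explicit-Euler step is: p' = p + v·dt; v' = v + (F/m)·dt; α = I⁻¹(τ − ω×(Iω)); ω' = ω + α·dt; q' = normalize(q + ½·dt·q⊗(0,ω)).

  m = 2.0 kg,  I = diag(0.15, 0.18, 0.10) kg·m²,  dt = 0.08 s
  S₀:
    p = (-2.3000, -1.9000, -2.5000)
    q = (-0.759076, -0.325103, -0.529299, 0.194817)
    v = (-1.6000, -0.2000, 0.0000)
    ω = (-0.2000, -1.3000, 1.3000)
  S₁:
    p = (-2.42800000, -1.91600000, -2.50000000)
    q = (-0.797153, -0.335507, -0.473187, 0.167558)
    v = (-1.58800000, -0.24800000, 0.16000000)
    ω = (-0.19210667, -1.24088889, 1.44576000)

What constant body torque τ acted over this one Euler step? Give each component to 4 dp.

Δω = ω₁−ω₀ = (0.00789333, 0.05911111, 0.14576000)
precession coupling = (0.1352, -0.0130, 0.0078)
τ = I·(Δω/dt) + ω₀×(Iω₀) = (0.1500, 0.1200, 0.1900)

τ = (0.1500, 0.1200, 0.1900)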